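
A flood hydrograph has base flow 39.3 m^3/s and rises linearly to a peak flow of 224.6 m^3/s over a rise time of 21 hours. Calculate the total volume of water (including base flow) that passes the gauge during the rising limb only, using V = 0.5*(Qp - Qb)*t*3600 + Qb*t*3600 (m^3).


V = 0.5*(224.6 - 39.3)*21*3600 + 39.3*21*3600 = 9.9754e+06 m^3


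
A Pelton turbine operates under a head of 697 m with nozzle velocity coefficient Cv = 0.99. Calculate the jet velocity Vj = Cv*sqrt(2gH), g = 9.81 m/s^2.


Vj = 0.99 * sqrt(2*9.81*697) = 115.7713 m/s


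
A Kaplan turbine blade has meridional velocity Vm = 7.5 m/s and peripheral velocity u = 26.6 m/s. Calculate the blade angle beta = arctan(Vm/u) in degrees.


beta = arctan(7.5 / 26.6) = 15.7461 degrees


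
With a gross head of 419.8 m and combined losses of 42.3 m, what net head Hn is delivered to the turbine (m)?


Hn = 419.8 - 42.3 = 377.5000 m


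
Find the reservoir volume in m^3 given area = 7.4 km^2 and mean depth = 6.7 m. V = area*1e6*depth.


V = 7.4 * 1e6 * 6.7 = 4.9580e+07 m^3


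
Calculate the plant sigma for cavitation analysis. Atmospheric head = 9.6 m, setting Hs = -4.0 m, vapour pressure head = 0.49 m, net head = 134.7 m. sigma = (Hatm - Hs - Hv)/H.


sigma = (9.6 - (-4.0) - 0.49) / 134.7 = 0.0973


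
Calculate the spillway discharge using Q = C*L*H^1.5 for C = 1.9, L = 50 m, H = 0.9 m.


Q = 1.9 * 50 * 0.9^1.5 = 81.1124 m^3/s


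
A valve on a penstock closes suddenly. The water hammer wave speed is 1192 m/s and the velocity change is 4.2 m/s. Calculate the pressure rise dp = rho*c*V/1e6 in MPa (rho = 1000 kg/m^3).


dp = 1000 * 1192 * 4.2 / 1e6 = 5.0064 MPa


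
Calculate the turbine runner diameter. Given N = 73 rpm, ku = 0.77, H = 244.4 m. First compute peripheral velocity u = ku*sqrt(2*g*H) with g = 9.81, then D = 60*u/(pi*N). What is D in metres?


u = 0.77 * sqrt(2*9.81*244.4) = 53.3201 m/s
D = 60 * 53.3201 / (pi * 73) = 13.9498 m


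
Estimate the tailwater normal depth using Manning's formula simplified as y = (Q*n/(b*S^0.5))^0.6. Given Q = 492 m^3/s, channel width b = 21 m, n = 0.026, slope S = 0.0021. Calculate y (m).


y = (492 * 0.026 / (21 * 0.0021^0.5))^0.6 = 4.7224 m


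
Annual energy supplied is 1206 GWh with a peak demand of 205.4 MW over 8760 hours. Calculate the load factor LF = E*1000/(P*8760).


LF = 1206 * 1000 / (205.4 * 8760) = 0.6703


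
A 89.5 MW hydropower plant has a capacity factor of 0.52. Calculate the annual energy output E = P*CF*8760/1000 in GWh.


E = 89.5 * 0.52 * 8760 / 1000 = 407.6904 GWh


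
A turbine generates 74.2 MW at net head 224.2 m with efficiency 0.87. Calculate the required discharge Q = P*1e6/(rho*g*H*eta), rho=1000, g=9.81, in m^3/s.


Q = 74.2 * 1e6 / (1000 * 9.81 * 224.2 * 0.87) = 38.7775 m^3/s


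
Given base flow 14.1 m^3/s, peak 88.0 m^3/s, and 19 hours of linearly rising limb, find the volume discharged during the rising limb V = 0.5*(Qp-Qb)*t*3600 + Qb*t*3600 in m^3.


V = 0.5*(88.0 - 14.1)*19*3600 + 14.1*19*3600 = 3.4918e+06 m^3


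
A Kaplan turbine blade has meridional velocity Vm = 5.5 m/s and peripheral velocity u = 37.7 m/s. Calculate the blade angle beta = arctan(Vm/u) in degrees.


beta = arctan(5.5 / 37.7) = 8.3002 degrees


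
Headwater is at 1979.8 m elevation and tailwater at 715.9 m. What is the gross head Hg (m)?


Hg = 1979.8 - 715.9 = 1263.9000 m


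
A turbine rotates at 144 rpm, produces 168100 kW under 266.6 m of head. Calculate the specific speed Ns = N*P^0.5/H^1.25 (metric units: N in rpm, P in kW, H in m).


Ns = 144 * 168100^0.5 / 266.6^1.25 = 54.8051


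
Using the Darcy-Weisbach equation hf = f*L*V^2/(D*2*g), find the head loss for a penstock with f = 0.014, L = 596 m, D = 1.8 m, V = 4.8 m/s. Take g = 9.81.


hf = 0.014 * 596 * 4.8^2 / (1.8 * 2 * 9.81) = 5.4436 m


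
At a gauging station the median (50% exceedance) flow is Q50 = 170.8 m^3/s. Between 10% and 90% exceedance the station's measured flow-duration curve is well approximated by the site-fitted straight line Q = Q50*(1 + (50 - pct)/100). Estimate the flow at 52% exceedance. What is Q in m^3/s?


Q = 170.8 * (1 + (50 - 52)/100) = 167.3840 m^3/s


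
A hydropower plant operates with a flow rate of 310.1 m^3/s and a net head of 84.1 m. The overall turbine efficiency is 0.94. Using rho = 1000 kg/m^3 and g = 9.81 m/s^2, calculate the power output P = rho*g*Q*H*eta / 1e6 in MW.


P = 1000 * 9.81 * 310.1 * 84.1 * 0.94 / 1e6 = 240.4887 MW


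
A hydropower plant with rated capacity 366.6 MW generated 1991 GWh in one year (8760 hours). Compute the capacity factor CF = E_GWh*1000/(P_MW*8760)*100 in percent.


CF = 1991 * 1000 / (366.6 * 8760) * 100 = 61.9976 %


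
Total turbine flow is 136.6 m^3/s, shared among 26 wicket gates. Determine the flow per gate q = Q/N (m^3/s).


q = 136.6 / 26 = 5.2538 m^3/s


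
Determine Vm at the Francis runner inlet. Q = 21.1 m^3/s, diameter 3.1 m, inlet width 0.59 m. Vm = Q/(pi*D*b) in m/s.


Vm = 21.1 / (pi * 3.1 * 0.59) = 3.6721 m/s


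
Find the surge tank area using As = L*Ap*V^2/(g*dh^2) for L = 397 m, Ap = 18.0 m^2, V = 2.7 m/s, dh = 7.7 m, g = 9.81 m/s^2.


As = 397 * 18.0 * 2.7^2 / (9.81 * 7.7^2) = 89.5654 m^2


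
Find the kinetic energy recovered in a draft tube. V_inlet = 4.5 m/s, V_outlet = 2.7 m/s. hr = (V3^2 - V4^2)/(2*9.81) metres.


hr = (4.5^2 - 2.7^2) / (2*9.81) = 0.6606 m


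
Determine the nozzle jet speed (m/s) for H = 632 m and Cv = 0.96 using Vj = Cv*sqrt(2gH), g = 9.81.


Vj = 0.96 * sqrt(2*9.81*632) = 106.9004 m/s


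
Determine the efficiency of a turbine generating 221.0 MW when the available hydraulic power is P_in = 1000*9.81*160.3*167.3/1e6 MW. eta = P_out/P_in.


P_in = 1000 * 9.81 * 160.3 * 167.3 / 1e6 = 263.0864 MW
eta = 221.0 / 263.0864 = 0.8400


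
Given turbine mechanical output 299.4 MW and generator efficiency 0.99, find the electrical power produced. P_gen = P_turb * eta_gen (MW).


P_gen = 299.4 * 0.99 = 296.4060 MW


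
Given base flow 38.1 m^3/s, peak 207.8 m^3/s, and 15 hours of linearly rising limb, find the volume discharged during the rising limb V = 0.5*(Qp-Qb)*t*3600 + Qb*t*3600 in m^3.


V = 0.5*(207.8 - 38.1)*15*3600 + 38.1*15*3600 = 6.6393e+06 m^3


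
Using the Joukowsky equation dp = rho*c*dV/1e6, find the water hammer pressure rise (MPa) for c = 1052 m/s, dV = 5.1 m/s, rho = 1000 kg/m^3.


dp = 1000 * 1052 * 5.1 / 1e6 = 5.3652 MPa


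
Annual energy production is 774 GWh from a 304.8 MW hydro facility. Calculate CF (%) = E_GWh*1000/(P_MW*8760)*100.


CF = 774 * 1000 / (304.8 * 8760) * 100 = 28.9882 %


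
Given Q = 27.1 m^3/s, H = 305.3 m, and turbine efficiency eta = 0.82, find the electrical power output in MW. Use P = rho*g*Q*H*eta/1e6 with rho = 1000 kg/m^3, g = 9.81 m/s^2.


P = 1000 * 9.81 * 27.1 * 305.3 * 0.82 / 1e6 = 66.5547 MW


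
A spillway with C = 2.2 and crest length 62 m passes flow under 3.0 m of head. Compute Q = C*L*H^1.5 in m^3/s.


Q = 2.2 * 62 * 3.0^1.5 = 708.7552 m^3/s


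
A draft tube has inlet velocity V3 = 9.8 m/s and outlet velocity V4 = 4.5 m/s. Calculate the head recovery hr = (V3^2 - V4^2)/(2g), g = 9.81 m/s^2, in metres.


hr = (9.8^2 - 4.5^2) / (2*9.81) = 3.8629 m


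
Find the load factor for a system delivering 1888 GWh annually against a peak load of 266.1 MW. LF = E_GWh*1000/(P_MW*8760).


LF = 1888 * 1000 / (266.1 * 8760) = 0.8099


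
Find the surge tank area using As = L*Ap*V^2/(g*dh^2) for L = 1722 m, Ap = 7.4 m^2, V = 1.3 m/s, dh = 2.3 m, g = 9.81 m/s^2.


As = 1722 * 7.4 * 1.3^2 / (9.81 * 2.3^2) = 414.9797 m^2


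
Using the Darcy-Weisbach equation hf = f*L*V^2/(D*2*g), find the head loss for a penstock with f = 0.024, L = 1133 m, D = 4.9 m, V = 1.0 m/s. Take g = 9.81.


hf = 0.024 * 1133 * 1.0^2 / (4.9 * 2 * 9.81) = 0.2828 m


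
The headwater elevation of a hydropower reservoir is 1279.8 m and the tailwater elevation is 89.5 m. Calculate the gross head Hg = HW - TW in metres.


Hg = 1279.8 - 89.5 = 1190.3000 m


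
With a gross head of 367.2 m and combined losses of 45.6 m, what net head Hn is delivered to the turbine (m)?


Hn = 367.2 - 45.6 = 321.6000 m


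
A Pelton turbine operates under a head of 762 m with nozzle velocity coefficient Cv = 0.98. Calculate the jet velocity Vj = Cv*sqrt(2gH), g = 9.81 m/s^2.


Vj = 0.98 * sqrt(2*9.81*762) = 119.8266 m/s


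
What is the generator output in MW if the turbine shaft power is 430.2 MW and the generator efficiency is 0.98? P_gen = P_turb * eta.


P_gen = 430.2 * 0.98 = 421.5960 MW


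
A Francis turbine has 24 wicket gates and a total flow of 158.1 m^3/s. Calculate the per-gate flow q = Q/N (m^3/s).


q = 158.1 / 24 = 6.5875 m^3/s


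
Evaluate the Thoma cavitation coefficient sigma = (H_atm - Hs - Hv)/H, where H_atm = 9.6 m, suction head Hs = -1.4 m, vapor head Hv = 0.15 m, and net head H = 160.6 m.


sigma = (9.6 - (-1.4) - 0.15) / 160.6 = 0.0676


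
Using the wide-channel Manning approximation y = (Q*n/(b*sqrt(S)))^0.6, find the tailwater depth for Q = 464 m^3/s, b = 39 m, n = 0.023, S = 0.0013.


y = (464 * 0.023 / (39 * 0.0013^0.5))^0.6 = 3.3738 m


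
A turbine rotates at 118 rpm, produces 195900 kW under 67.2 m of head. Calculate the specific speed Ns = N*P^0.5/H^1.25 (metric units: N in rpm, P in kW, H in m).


Ns = 118 * 195900^0.5 / 67.2^1.25 = 271.4486


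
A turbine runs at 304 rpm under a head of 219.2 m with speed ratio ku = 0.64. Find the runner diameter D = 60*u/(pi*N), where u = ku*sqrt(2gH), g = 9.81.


u = 0.64 * sqrt(2*9.81*219.2) = 41.9710 m/s
D = 60 * 41.9710 / (pi * 304) = 2.6368 m


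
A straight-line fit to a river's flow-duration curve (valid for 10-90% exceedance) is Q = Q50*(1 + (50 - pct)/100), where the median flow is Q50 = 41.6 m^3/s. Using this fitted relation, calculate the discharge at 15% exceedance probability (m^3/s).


Q = 41.6 * (1 + (50 - 15)/100) = 56.1600 m^3/s


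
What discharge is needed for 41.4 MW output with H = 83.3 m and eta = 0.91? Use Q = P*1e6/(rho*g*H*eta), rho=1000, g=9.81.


Q = 41.4 * 1e6 / (1000 * 9.81 * 83.3 * 0.91) = 55.6730 m^3/s


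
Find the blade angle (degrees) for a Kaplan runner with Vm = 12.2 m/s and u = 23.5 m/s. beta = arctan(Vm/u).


beta = arctan(12.2 / 23.5) = 27.4360 degrees


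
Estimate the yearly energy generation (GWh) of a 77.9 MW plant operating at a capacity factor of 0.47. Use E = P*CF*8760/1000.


E = 77.9 * 0.47 * 8760 / 1000 = 320.7299 GWh


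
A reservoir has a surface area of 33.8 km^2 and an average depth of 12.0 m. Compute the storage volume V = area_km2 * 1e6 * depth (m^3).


V = 33.8 * 1e6 * 12.0 = 4.0560e+08 m^3


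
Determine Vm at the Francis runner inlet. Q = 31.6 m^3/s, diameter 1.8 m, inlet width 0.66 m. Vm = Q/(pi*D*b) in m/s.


Vm = 31.6 / (pi * 1.8 * 0.66) = 8.4668 m/s


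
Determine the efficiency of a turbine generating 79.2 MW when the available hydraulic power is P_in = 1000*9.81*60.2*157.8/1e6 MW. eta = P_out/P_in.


P_in = 1000 * 9.81 * 60.2 * 157.8 / 1e6 = 93.1907 MW
eta = 79.2 / 93.1907 = 0.8499


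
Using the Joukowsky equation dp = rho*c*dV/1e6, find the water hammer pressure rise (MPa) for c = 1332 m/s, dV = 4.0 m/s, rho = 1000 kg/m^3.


dp = 1000 * 1332 * 4.0 / 1e6 = 5.3280 MPa


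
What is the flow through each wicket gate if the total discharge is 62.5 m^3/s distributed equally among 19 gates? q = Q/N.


q = 62.5 / 19 = 3.2895 m^3/s


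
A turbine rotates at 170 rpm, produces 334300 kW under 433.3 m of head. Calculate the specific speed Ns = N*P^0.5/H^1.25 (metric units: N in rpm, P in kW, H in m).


Ns = 170 * 334300^0.5 / 433.3^1.25 = 49.7200


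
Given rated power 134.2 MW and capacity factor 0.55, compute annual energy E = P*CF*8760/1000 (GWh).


E = 134.2 * 0.55 * 8760 / 1000 = 646.5756 GWh


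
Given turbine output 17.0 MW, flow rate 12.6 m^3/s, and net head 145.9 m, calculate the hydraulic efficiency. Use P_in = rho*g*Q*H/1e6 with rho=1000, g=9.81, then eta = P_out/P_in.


P_in = 1000 * 9.81 * 12.6 * 145.9 / 1e6 = 18.0341 MW
eta = 17.0 / 18.0341 = 0.9427


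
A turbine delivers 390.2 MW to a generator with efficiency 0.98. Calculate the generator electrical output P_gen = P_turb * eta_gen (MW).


P_gen = 390.2 * 0.98 = 382.3960 MW


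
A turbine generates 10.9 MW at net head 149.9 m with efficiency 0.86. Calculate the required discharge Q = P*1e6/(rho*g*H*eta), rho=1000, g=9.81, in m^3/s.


Q = 10.9 * 1e6 / (1000 * 9.81 * 149.9 * 0.86) = 8.6190 m^3/s


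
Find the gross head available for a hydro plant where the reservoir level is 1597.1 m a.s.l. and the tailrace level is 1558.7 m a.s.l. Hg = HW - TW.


Hg = 1597.1 - 1558.7 = 38.4000 m


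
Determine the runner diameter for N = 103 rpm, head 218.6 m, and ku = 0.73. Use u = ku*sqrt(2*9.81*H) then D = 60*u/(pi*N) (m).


u = 0.73 * sqrt(2*9.81*218.6) = 47.8077 m/s
D = 60 * 47.8077 / (pi * 103) = 8.8647 m


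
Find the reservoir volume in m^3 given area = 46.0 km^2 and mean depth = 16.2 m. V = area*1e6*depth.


V = 46.0 * 1e6 * 16.2 = 7.4520e+08 m^3


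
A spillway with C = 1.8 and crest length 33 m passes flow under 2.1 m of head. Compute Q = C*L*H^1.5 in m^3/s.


Q = 1.8 * 33 * 2.1^1.5 = 180.7654 m^3/s


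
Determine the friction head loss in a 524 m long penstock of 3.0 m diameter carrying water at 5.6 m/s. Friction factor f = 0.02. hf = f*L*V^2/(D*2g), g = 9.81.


hf = 0.02 * 524 * 5.6^2 / (3.0 * 2 * 9.81) = 5.5836 m


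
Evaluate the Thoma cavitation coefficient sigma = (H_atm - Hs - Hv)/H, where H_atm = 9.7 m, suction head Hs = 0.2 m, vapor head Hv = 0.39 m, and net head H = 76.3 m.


sigma = (9.7 - 0.2 - 0.39) / 76.3 = 0.1194


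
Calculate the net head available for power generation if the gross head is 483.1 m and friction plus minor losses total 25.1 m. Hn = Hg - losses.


Hn = 483.1 - 25.1 = 458.0000 m


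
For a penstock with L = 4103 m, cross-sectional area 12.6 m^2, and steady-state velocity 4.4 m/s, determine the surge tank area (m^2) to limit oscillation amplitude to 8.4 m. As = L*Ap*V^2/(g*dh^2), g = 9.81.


As = 4103 * 12.6 * 4.4^2 / (9.81 * 8.4^2) = 1445.9385 m^2


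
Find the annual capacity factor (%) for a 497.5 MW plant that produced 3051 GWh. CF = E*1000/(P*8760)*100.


CF = 3051 * 1000 / (497.5 * 8760) * 100 = 70.0076 %


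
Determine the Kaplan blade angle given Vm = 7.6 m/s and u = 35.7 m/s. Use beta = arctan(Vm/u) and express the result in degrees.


beta = arctan(7.6 / 35.7) = 12.0180 degrees


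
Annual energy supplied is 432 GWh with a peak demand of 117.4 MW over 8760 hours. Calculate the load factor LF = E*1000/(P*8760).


LF = 432 * 1000 / (117.4 * 8760) = 0.4201


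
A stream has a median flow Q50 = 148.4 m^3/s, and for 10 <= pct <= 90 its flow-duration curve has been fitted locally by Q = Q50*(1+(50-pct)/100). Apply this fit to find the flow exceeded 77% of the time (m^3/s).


Q = 148.4 * (1 + (50 - 77)/100) = 108.3320 m^3/s


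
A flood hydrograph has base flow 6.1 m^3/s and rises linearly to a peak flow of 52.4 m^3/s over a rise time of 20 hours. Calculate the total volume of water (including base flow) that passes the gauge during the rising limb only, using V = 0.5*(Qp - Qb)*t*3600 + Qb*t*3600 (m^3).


V = 0.5*(52.4 - 6.1)*20*3600 + 6.1*20*3600 = 2.1060e+06 m^3


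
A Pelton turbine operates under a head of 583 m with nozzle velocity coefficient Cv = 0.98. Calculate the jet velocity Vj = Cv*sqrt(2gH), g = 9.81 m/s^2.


Vj = 0.98 * sqrt(2*9.81*583) = 104.8117 m/s


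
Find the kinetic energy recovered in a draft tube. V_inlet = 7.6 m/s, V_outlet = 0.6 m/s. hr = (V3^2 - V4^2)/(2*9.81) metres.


hr = (7.6^2 - 0.6^2) / (2*9.81) = 2.9256 m


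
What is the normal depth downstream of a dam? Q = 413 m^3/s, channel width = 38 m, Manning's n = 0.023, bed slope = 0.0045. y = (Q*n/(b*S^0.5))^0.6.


y = (413 * 0.023 / (38 * 0.0045^0.5))^0.6 = 2.2018 m


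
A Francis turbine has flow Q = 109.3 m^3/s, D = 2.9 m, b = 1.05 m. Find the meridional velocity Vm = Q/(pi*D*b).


Vm = 109.3 / (pi * 2.9 * 1.05) = 11.4257 m/s


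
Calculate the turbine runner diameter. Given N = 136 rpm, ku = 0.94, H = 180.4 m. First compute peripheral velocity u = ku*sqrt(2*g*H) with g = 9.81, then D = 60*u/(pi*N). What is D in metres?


u = 0.94 * sqrt(2*9.81*180.4) = 55.9237 m/s
D = 60 * 55.9237 / (pi * 136) = 7.8534 m


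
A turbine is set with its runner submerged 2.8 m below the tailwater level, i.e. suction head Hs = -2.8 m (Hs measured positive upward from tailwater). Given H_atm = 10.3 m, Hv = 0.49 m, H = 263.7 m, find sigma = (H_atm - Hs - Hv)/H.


sigma = (10.3 - (-2.8) - 0.49) / 263.7 = 0.0478


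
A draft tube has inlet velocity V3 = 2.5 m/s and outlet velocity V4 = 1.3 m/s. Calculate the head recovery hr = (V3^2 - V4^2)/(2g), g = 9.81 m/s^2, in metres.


hr = (2.5^2 - 1.3^2) / (2*9.81) = 0.2324 m


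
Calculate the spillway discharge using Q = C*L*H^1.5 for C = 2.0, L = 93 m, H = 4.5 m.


Q = 2.0 * 93 * 4.5^1.5 = 1775.5451 m^3/s


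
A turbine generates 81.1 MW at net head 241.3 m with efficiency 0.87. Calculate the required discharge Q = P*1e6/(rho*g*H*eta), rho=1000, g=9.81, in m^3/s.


Q = 81.1 * 1e6 / (1000 * 9.81 * 241.3 * 0.87) = 39.3800 m^3/s


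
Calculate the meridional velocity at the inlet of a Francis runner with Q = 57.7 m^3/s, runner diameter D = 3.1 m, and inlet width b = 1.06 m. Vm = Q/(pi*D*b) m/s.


Vm = 57.7 / (pi * 3.1 * 1.06) = 5.5893 m/s


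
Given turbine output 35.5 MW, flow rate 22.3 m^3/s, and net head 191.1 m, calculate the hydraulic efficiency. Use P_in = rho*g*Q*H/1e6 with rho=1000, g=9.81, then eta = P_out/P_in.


P_in = 1000 * 9.81 * 22.3 * 191.1 / 1e6 = 41.8056 MW
eta = 35.5 / 41.8056 = 0.8492


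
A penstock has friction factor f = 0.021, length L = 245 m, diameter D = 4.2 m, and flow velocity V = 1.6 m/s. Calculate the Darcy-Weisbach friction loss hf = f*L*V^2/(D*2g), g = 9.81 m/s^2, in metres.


hf = 0.021 * 245 * 1.6^2 / (4.2 * 2 * 9.81) = 0.1598 m


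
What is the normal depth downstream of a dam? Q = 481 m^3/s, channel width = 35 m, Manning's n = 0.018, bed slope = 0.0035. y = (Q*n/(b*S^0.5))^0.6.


y = (481 * 0.018 / (35 * 0.0035^0.5))^0.6 = 2.3593 m


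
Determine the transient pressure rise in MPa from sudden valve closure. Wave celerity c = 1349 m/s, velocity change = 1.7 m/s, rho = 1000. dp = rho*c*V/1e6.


dp = 1000 * 1349 * 1.7 / 1e6 = 2.2933 MPa


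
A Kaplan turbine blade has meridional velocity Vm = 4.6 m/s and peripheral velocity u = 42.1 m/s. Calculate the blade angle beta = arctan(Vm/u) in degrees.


beta = arctan(4.6 / 42.1) = 6.2356 degrees


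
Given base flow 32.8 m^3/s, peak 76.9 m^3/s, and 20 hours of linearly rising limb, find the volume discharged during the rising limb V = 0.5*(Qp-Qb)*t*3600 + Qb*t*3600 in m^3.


V = 0.5*(76.9 - 32.8)*20*3600 + 32.8*20*3600 = 3.9492e+06 m^3


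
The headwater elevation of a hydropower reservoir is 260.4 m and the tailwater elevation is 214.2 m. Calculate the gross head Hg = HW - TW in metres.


Hg = 260.4 - 214.2 = 46.2000 m


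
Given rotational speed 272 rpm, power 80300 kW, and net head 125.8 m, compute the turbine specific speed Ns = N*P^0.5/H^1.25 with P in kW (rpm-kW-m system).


Ns = 272 * 80300^0.5 / 125.8^1.25 = 182.9472


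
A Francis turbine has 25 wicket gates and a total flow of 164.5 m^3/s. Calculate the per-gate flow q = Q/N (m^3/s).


q = 164.5 / 25 = 6.5800 m^3/s


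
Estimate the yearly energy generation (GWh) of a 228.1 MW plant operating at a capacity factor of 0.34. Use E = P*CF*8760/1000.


E = 228.1 * 0.34 * 8760 / 1000 = 679.3730 GWh


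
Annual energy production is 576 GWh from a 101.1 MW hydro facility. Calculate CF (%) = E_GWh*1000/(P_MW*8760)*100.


CF = 576 * 1000 / (101.1 * 8760) * 100 = 65.0380 %


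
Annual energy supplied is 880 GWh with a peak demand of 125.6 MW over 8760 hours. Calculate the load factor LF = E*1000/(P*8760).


LF = 880 * 1000 / (125.6 * 8760) = 0.7998


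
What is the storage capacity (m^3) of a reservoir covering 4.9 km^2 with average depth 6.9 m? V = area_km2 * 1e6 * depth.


V = 4.9 * 1e6 * 6.9 = 3.3810e+07 m^3


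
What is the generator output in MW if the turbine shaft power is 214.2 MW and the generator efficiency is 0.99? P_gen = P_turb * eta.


P_gen = 214.2 * 0.99 = 212.0580 MW


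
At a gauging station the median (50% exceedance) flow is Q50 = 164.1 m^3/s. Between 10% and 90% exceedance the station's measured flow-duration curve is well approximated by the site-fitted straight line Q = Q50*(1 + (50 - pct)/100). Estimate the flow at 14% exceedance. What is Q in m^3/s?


Q = 164.1 * (1 + (50 - 14)/100) = 223.1760 m^3/s


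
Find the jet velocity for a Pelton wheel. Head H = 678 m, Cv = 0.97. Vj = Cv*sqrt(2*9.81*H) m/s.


Vj = 0.97 * sqrt(2*9.81*678) = 111.8758 m/s


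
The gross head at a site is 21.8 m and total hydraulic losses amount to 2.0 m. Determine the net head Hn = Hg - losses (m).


Hn = 21.8 - 2.0 = 19.8000 m


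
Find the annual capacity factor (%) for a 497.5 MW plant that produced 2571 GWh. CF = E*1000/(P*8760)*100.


CF = 2571 * 1000 / (497.5 * 8760) * 100 = 58.9936 %


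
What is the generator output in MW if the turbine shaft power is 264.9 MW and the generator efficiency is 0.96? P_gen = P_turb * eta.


P_gen = 264.9 * 0.96 = 254.3040 MW


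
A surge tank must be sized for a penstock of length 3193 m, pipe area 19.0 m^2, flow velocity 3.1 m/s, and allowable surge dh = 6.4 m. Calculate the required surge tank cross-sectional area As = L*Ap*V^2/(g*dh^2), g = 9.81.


As = 3193 * 19.0 * 3.1^2 / (9.81 * 6.4^2) = 1450.9316 m^2


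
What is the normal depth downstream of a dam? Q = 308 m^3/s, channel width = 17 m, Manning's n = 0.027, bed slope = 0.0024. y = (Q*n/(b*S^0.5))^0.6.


y = (308 * 0.027 / (17 * 0.0024^0.5))^0.6 = 3.9776 m


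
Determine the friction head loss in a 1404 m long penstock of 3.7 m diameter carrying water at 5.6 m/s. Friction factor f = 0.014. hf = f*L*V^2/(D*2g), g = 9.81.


hf = 0.014 * 1404 * 5.6^2 / (3.7 * 2 * 9.81) = 8.4912 m


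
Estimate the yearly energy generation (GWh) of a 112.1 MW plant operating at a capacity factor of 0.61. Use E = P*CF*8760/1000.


E = 112.1 * 0.61 * 8760 / 1000 = 599.0176 GWh


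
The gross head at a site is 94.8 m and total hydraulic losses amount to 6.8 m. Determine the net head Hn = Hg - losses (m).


Hn = 94.8 - 6.8 = 88.0000 m


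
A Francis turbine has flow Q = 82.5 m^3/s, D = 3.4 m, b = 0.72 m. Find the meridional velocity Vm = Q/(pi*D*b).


Vm = 82.5 / (pi * 3.4 * 0.72) = 10.7274 m/s


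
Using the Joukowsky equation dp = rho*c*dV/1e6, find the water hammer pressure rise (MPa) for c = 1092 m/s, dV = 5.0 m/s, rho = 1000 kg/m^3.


dp = 1000 * 1092 * 5.0 / 1e6 = 5.4600 MPa


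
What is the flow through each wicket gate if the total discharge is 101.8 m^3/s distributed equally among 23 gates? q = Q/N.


q = 101.8 / 23 = 4.4261 m^3/s


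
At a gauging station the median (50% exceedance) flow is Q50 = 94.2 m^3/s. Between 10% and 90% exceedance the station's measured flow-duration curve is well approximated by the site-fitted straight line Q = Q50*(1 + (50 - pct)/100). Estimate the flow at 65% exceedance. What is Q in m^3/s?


Q = 94.2 * (1 + (50 - 65)/100) = 80.0700 m^3/s


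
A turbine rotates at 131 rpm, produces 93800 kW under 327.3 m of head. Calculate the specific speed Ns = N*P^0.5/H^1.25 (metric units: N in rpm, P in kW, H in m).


Ns = 131 * 93800^0.5 / 327.3^1.25 = 28.8197


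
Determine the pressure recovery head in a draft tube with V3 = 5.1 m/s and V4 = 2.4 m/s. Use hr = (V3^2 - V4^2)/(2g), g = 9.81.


hr = (5.1^2 - 2.4^2) / (2*9.81) = 1.0321 m


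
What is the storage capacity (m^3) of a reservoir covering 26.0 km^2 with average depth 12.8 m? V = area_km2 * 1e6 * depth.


V = 26.0 * 1e6 * 12.8 = 3.3280e+08 m^3


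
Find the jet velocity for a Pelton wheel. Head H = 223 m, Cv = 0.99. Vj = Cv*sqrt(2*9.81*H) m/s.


Vj = 0.99 * sqrt(2*9.81*223) = 65.4843 m/s


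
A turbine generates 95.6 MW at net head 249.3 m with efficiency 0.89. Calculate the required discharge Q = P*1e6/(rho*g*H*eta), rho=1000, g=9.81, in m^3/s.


Q = 95.6 * 1e6 / (1000 * 9.81 * 249.3 * 0.89) = 43.9214 m^3/s


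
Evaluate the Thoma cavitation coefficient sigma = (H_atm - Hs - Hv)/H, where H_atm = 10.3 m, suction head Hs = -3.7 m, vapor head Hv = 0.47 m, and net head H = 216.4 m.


sigma = (10.3 - (-3.7) - 0.47) / 216.4 = 0.0625


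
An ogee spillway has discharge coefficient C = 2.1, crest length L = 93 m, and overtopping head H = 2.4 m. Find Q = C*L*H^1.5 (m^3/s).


Q = 2.1 * 93 * 2.4^1.5 = 726.1379 m^3/s


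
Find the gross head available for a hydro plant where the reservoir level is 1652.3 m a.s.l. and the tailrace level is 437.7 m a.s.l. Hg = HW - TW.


Hg = 1652.3 - 437.7 = 1214.6000 m


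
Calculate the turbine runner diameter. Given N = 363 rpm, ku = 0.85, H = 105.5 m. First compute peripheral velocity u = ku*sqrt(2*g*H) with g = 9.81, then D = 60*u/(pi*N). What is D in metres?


u = 0.85 * sqrt(2*9.81*105.5) = 38.6718 m/s
D = 60 * 38.6718 / (pi * 363) = 2.0346 m


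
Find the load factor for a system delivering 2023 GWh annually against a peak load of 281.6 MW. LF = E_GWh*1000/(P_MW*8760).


LF = 2023 * 1000 / (281.6 * 8760) = 0.8201


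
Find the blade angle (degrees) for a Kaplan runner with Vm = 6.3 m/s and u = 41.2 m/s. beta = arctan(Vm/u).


beta = arctan(6.3 / 41.2) = 8.6939 degrees


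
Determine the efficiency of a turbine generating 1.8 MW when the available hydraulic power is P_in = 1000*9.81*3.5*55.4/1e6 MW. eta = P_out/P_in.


P_in = 1000 * 9.81 * 3.5 * 55.4 / 1e6 = 1.9022 MW
eta = 1.8 / 1.9022 = 0.9463


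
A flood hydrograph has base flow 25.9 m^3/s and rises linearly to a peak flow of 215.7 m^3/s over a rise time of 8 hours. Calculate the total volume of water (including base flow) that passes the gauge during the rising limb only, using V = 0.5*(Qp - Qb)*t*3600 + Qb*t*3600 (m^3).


V = 0.5*(215.7 - 25.9)*8*3600 + 25.9*8*3600 = 3.4790e+06 m^3


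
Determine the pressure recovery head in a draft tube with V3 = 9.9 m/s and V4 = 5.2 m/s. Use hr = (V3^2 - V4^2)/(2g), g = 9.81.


hr = (9.9^2 - 5.2^2) / (2*9.81) = 3.6172 m


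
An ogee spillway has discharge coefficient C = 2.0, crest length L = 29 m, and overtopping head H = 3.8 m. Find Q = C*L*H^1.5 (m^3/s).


Q = 2.0 * 29 * 3.8^1.5 = 429.6387 m^3/s


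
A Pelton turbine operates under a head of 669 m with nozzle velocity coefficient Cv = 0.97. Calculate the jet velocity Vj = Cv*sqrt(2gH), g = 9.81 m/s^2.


Vj = 0.97 * sqrt(2*9.81*669) = 111.1308 m/s


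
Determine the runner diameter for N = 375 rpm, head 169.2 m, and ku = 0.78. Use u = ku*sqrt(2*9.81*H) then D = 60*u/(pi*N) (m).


u = 0.78 * sqrt(2*9.81*169.2) = 44.9412 m/s
D = 60 * 44.9412 / (pi * 375) = 2.2888 m


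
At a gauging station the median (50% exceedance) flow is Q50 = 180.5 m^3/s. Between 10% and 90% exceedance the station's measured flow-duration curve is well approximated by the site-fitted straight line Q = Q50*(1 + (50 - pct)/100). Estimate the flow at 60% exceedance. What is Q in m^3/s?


Q = 180.5 * (1 + (50 - 60)/100) = 162.4500 m^3/s


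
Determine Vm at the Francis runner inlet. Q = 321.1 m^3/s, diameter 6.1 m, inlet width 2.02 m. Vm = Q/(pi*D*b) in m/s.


Vm = 321.1 / (pi * 6.1 * 2.02) = 8.2949 m/s


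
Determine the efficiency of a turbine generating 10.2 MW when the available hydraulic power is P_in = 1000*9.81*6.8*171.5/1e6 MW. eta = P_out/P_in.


P_in = 1000 * 9.81 * 6.8 * 171.5 / 1e6 = 11.4404 MW
eta = 10.2 / 11.4404 = 0.8916


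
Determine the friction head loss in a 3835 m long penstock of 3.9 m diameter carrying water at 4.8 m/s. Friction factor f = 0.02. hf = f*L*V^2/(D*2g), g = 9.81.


hf = 0.02 * 3835 * 4.8^2 / (3.9 * 2 * 9.81) = 23.0948 m


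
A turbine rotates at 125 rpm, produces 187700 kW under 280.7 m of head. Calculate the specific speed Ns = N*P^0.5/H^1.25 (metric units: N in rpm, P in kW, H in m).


Ns = 125 * 187700^0.5 / 280.7^1.25 = 47.1345


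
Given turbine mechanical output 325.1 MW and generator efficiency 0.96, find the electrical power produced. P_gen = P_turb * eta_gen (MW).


P_gen = 325.1 * 0.96 = 312.0960 MW


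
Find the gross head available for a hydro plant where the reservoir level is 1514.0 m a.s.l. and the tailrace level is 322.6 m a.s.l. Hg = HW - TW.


Hg = 1514.0 - 322.6 = 1191.4000 m


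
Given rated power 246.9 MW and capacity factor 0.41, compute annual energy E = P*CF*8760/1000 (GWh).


E = 246.9 * 0.41 * 8760 / 1000 = 886.7660 GWh


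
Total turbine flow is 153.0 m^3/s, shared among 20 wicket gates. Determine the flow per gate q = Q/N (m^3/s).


q = 153.0 / 20 = 7.6500 m^3/s


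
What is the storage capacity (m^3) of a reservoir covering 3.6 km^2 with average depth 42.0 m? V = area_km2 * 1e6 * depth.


V = 3.6 * 1e6 * 42.0 = 1.5120e+08 m^3


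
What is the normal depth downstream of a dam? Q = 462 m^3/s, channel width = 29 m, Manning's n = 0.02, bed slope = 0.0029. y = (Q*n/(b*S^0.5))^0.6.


y = (462 * 0.02 / (29 * 0.0029^0.5))^0.6 = 2.9057 m


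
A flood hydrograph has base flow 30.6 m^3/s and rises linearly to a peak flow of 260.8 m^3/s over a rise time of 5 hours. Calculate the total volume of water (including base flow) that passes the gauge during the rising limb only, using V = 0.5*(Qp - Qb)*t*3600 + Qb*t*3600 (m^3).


V = 0.5*(260.8 - 30.6)*5*3600 + 30.6*5*3600 = 2.6226e+06 m^3


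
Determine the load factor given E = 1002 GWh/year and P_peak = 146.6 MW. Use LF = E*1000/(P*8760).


LF = 1002 * 1000 / (146.6 * 8760) = 0.7802


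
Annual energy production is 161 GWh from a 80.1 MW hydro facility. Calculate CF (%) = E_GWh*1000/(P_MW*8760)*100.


CF = 161 * 1000 / (80.1 * 8760) * 100 = 22.9451 %


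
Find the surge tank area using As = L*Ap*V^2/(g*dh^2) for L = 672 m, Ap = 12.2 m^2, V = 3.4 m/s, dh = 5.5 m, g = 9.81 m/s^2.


As = 672 * 12.2 * 3.4^2 / (9.81 * 5.5^2) = 319.3688 m^2


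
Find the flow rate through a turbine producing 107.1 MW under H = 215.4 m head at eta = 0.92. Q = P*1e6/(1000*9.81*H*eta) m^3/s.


Q = 107.1 * 1e6 / (1000 * 9.81 * 215.4 * 0.92) = 55.0918 m^3/s


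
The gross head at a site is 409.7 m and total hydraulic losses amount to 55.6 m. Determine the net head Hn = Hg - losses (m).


Hn = 409.7 - 55.6 = 354.1000 m


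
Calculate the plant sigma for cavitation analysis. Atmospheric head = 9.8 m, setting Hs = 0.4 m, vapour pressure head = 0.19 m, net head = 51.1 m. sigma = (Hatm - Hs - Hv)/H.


sigma = (9.8 - 0.4 - 0.19) / 51.1 = 0.1802


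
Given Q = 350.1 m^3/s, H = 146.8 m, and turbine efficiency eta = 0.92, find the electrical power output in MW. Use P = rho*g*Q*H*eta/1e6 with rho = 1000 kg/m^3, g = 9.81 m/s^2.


P = 1000 * 9.81 * 350.1 * 146.8 * 0.92 / 1e6 = 463.8473 MW


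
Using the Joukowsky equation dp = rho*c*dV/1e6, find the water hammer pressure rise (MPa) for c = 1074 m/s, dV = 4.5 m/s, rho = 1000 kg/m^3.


dp = 1000 * 1074 * 4.5 / 1e6 = 4.8330 MPa


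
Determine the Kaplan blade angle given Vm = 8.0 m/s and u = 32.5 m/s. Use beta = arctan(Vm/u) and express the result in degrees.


beta = arctan(8.0 / 32.5) = 13.8287 degrees


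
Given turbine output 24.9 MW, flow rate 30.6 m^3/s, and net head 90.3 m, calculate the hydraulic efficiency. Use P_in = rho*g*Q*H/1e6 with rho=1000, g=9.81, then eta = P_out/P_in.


P_in = 1000 * 9.81 * 30.6 * 90.3 / 1e6 = 27.1068 MW
eta = 24.9 / 27.1068 = 0.9186


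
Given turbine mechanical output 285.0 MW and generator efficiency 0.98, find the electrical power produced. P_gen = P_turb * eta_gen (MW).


P_gen = 285.0 * 0.98 = 279.3000 MW


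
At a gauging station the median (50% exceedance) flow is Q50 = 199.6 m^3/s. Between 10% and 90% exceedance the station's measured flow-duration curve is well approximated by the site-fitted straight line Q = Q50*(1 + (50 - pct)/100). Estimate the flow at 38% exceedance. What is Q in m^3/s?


Q = 199.6 * (1 + (50 - 38)/100) = 223.5520 m^3/s


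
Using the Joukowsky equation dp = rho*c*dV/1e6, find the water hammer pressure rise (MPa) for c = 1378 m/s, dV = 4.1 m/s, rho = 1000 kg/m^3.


dp = 1000 * 1378 * 4.1 / 1e6 = 5.6498 MPa


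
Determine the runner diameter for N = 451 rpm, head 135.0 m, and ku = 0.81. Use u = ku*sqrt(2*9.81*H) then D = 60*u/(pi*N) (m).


u = 0.81 * sqrt(2*9.81*135.0) = 41.6871 m/s
D = 60 * 41.6871 / (pi * 451) = 1.7653 m


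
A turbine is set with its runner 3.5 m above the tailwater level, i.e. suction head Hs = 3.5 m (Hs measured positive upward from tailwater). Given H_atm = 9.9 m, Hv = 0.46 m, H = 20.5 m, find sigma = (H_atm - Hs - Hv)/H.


sigma = (9.9 - 3.5 - 0.46) / 20.5 = 0.2898


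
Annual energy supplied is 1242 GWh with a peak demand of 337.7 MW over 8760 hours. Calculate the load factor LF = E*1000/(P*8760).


LF = 1242 * 1000 / (337.7 * 8760) = 0.4198


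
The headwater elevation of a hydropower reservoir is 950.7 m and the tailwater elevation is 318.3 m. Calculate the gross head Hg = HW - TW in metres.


Hg = 950.7 - 318.3 = 632.4000 m


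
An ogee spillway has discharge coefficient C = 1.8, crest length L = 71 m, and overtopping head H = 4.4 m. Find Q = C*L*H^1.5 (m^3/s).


Q = 1.8 * 71 * 4.4^1.5 = 1179.5324 m^3/s


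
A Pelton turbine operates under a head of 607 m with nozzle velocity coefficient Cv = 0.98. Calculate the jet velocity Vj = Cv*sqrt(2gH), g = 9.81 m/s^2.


Vj = 0.98 * sqrt(2*9.81*607) = 106.9473 m/s


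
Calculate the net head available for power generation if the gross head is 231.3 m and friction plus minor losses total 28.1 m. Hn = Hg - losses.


Hn = 231.3 - 28.1 = 203.2000 m


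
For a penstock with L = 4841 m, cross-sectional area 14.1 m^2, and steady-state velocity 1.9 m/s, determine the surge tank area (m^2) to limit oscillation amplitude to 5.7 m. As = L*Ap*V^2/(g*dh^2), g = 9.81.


As = 4841 * 14.1 * 1.9^2 / (9.81 * 5.7^2) = 773.1125 m^2


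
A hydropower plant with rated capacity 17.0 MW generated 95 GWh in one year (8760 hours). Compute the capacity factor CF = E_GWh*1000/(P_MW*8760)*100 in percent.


CF = 95 * 1000 / (17.0 * 8760) * 100 = 63.7926 %


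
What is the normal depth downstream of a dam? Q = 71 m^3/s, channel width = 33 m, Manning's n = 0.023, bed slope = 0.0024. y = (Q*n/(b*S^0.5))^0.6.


y = (71 * 0.023 / (33 * 0.0024^0.5))^0.6 = 1.0061 m


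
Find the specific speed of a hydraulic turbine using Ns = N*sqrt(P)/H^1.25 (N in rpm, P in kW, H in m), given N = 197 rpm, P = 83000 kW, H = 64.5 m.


Ns = 197 * 83000^0.5 / 64.5^1.25 = 310.4957


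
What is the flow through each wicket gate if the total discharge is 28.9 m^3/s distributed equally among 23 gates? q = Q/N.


q = 28.9 / 23 = 1.2565 m^3/s


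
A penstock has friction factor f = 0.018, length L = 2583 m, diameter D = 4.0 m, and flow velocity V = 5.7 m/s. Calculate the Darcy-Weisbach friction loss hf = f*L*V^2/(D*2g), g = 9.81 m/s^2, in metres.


hf = 0.018 * 2583 * 5.7^2 / (4.0 * 2 * 9.81) = 19.2481 m


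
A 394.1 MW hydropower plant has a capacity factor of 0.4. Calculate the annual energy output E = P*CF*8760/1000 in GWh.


E = 394.1 * 0.4 * 8760 / 1000 = 1380.9264 GWh


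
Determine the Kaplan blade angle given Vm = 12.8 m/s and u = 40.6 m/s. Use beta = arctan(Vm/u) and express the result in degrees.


beta = arctan(12.8 / 40.6) = 17.4985 degrees


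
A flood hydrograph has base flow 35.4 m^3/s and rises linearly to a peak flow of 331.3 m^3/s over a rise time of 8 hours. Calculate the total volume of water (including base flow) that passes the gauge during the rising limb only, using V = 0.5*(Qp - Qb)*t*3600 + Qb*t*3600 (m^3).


V = 0.5*(331.3 - 35.4)*8*3600 + 35.4*8*3600 = 5.2805e+06 m^3


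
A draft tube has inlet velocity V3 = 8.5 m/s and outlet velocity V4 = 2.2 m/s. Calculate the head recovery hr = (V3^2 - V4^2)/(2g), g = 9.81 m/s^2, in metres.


hr = (8.5^2 - 2.2^2) / (2*9.81) = 3.4358 m


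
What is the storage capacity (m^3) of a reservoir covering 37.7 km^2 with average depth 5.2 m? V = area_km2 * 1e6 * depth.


V = 37.7 * 1e6 * 5.2 = 1.9604e+08 m^3


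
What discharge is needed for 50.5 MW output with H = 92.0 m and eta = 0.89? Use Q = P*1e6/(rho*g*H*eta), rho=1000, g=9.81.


Q = 50.5 * 1e6 / (1000 * 9.81 * 92.0 * 0.89) = 62.8702 m^3/s


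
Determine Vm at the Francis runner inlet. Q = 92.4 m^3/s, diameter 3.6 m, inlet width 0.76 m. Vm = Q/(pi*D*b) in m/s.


Vm = 92.4 / (pi * 3.6 * 0.76) = 10.7499 m/s


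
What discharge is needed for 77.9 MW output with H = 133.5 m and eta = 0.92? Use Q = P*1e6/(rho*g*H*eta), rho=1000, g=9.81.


Q = 77.9 * 1e6 / (1000 * 9.81 * 133.5 * 0.92) = 64.6546 m^3/s


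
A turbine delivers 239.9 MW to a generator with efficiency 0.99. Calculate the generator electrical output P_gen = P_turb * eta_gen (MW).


P_gen = 239.9 * 0.99 = 237.5010 MW


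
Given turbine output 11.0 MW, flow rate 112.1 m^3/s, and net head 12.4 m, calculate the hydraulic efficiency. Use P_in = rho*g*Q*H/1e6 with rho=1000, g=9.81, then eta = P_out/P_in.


P_in = 1000 * 9.81 * 112.1 * 12.4 / 1e6 = 13.6363 MW
eta = 11.0 / 13.6363 = 0.8067


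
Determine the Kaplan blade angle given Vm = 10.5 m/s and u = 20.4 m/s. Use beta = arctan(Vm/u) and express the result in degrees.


beta = arctan(10.5 / 20.4) = 27.2351 degrees


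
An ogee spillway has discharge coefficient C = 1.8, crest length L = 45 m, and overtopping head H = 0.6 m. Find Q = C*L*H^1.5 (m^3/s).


Q = 1.8 * 45 * 0.6^1.5 = 37.6454 m^3/s


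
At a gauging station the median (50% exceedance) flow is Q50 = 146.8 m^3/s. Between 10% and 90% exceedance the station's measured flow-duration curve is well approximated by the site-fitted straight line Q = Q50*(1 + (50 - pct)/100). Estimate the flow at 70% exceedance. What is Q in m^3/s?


Q = 146.8 * (1 + (50 - 70)/100) = 117.4400 m^3/s


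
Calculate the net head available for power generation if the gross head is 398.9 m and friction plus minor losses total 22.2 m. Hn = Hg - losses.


Hn = 398.9 - 22.2 = 376.7000 m


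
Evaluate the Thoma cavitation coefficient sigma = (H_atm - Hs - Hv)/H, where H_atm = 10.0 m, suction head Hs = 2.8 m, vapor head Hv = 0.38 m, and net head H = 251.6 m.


sigma = (10.0 - 2.8 - 0.38) / 251.6 = 0.0271


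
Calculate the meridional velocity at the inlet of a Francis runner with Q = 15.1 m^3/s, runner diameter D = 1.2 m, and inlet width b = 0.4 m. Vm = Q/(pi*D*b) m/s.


Vm = 15.1 / (pi * 1.2 * 0.4) = 10.0135 m/s


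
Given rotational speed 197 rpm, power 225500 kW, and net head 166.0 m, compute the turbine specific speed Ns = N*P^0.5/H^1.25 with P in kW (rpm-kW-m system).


Ns = 197 * 225500^0.5 / 166.0^1.25 = 157.0017


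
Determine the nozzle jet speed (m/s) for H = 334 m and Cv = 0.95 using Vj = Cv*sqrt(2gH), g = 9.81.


Vj = 0.95 * sqrt(2*9.81*334) = 76.9035 m/s


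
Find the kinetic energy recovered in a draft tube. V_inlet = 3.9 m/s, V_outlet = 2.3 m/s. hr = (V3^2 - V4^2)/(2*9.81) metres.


hr = (3.9^2 - 2.3^2) / (2*9.81) = 0.5056 m


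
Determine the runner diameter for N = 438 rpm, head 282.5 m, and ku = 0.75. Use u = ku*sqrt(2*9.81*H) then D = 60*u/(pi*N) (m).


u = 0.75 * sqrt(2*9.81*282.5) = 55.8367 m/s
D = 60 * 55.8367 / (pi * 438) = 2.4347 m
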